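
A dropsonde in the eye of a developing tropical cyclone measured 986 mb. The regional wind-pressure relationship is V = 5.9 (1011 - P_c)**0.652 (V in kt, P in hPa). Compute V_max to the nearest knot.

48 kt

ΔP = 1011 − 986 = 25 mb.
25^0.652 ≈ 8.156.
V ≈ 5.9 × 8.156 ≈ 48.1 kt.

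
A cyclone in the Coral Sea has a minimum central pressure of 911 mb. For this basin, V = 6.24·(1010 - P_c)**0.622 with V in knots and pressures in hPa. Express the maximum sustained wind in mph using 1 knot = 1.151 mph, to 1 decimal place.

ΔP = 1010 − 911 = 99 mb.
V ≈ 6.24 × 99^0.622 = 6.24 × 17.430 ≈ 108.760 kt.
108.760 × 1.151 ≈ 125.18 mph → 125.2 mph.

125.2 mph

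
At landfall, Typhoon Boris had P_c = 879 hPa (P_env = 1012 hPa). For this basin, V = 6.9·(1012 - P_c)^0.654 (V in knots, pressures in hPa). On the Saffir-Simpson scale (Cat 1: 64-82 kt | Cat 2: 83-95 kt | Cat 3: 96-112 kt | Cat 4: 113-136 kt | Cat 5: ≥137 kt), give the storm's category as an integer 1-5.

5

ΔP = 1012 − 879 = 133 hPa.
V ≈ 6.9 × 133^0.654 = 6.9 × 24.49 ≈ 169 kt.
169 kt falls in the Category 5 band.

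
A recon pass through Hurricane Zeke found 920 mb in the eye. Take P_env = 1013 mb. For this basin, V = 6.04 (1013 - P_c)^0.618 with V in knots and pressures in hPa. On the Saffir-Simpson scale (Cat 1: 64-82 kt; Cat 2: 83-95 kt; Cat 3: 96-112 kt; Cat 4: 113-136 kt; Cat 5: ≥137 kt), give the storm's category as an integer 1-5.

ΔP = 1013 − 920 = 93 mb.
V ≈ 6.04 × 93^0.618 = 6.04 × 16.46 ≈ 99 kt.
99 kt falls in the Category 3 band.

3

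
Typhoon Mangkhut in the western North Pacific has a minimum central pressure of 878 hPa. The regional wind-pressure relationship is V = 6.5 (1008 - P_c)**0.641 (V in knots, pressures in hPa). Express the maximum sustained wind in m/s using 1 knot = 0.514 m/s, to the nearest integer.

76 m/s

ΔP = 1008 − 878 = 130 hPa.
V ≈ 6.5 × 130^0.641 = 6.5 × 22.648 ≈ 147.215 kt.
147.215 × 0.514 ≈ 75.67 m/s → 76 m/s.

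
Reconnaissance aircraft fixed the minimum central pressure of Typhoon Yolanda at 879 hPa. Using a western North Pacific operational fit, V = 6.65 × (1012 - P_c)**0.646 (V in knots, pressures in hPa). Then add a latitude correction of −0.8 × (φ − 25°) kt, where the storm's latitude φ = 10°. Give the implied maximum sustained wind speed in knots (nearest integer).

169 kt

ΔP = 1012 − 879 = 133 hPa.
133^0.646 ≈ 23.551.
V ≈ 6.65 × 23.551 ≈ 156.6 kt.
Latitude correction: −0.8 × (10 − 25) = 12 kt.
Corrected V ≈ 168.6 kt → 169 kt.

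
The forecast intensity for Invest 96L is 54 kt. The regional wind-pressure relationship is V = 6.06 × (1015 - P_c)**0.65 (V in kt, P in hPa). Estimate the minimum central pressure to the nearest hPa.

ΔP = (V / 6.06)^(1/0.65) = (54/6.06)^1.538.
54/6.06 = 8.911; 8.911^1.538 ≈ 28.93 hPa.
P_c = 1015 − 28.93 = 986.07 ≈ 986 hPa.

986 hPa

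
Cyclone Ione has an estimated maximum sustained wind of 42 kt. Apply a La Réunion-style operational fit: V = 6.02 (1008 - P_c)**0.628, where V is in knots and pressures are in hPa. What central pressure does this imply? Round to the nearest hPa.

ΔP = (V / 6.02)^(1/0.628) = (42/6.02)^1.592.
42/6.02 = 6.977; 6.977^1.592 ≈ 22.05 hPa.
P_c = 1008 − 22.05 = 985.95 ≈ 986 hPa.

986 hPa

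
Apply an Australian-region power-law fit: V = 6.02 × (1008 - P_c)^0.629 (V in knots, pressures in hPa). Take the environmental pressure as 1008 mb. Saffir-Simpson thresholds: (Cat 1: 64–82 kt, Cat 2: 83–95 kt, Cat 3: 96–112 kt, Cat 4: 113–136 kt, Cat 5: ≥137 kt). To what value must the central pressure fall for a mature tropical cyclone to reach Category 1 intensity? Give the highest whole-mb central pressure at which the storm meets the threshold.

Category 1 begins at V = 64 kt.
Required ΔP = (64/6.02)^(1/0.629) = 10.631^1.590 ≈ 42.86 mb.
P_c ≤ 1008 − 42.86 = 965.14, so the highest integer P_c is 965 mb.

965 mb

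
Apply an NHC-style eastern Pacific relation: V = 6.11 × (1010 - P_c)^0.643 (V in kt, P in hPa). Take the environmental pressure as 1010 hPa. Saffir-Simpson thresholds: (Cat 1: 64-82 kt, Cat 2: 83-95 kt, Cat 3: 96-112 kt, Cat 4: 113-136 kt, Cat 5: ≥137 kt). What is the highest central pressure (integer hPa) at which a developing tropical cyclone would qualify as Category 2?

Category 2 begins at V = 83 kt.
Required ΔP = (83/6.11)^(1/0.643) = 13.584^1.555 ≈ 57.82 hPa.
P_c ≤ 1010 − 57.82 = 952.18, so the highest integer P_c is 952 hPa.

952 hPa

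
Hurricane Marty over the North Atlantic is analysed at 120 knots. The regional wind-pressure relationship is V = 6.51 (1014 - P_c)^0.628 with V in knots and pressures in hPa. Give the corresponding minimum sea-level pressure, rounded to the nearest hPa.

910 hPa

ΔP = (V / 6.51)^(1/0.628) = (120/6.51)^1.592.
120/6.51 = 18.433; 18.433^1.592 ≈ 103.58 hPa.
P_c = 1014 − 103.58 = 910.42 ≈ 910 hPa.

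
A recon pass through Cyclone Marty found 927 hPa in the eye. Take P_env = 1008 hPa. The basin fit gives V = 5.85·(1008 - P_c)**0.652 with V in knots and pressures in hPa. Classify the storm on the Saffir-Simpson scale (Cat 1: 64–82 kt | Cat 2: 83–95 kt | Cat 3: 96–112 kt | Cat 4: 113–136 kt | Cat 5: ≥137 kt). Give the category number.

3

ΔP = 1008 − 927 = 81 hPa.
V ≈ 5.85 × 81^0.652 = 5.85 × 17.55 ≈ 103 kt.
103 kt falls in the Category 3 band.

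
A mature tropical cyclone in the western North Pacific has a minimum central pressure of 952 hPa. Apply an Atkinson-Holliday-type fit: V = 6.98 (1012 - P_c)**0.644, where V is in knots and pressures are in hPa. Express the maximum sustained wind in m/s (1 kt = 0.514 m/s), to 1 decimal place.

50.1 m/s

ΔP = 1012 − 952 = 60 hPa.
V ≈ 6.98 × 60^0.644 = 6.98 × 13.968 ≈ 97.496 kt.
97.496 × 0.514 ≈ 50.11 m/s → 50.1 m/s.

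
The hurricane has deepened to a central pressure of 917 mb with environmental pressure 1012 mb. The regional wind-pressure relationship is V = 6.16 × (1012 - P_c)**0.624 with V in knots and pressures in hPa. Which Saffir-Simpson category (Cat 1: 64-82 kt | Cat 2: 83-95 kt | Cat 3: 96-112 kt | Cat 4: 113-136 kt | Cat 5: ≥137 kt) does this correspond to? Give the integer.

ΔP = 1012 − 917 = 95 mb.
V ≈ 6.16 × 95^0.624 = 6.16 × 17.14 ≈ 106 kt.
106 kt falls in the Category 3 band.

3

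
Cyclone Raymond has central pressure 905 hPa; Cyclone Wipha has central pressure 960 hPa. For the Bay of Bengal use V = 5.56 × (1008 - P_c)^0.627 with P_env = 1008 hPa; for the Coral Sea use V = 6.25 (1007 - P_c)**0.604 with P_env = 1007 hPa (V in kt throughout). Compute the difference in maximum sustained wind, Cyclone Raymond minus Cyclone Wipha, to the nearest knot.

Cyclone Raymond: ΔP = 103; V ≈ 5.56 × 103^0.627 ≈ 101.65 kt.
Cyclone Wipha: ΔP = 47; V ≈ 6.25 × 47^0.604 ≈ 63.95 kt.
Difference ≈ 101.65 − 63.95 = 37.70 → 38 kt.

38 kt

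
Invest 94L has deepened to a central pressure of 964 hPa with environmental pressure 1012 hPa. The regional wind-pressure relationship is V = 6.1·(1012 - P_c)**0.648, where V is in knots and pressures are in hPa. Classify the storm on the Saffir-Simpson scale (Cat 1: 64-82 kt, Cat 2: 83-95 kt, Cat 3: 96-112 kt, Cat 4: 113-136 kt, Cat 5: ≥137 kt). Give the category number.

1

ΔP = 1012 − 964 = 48 hPa.
V ≈ 6.1 × 48^0.648 = 6.1 × 12.29 ≈ 75 kt.
75 kt falls in the Category 1 band.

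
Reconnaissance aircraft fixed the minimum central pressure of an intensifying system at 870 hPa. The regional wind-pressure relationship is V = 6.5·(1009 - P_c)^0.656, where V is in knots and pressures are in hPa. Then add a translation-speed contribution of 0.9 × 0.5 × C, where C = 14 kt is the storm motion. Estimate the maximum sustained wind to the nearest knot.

172 kt

ΔP = 1009 − 870 = 139 hPa.
139^0.656 ≈ 25.458.
V ≈ 6.5 × 25.458 ≈ 165.5 kt.
Translation term: 0.9 × 0.5 × 14 = 6.3 kt.
Corrected V ≈ 171.8 kt → 172 kt.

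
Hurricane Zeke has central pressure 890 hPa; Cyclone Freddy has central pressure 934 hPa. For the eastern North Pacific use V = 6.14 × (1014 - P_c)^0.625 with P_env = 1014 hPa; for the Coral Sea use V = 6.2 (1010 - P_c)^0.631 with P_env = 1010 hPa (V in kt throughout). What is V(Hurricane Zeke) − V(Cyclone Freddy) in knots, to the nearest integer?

Hurricane Zeke: ΔP = 124; V ≈ 6.14 × 124^0.625 ≈ 124.90 kt.
Cyclone Freddy: ΔP = 76; V ≈ 6.2 × 76^0.631 ≈ 95.32 kt.
Difference ≈ 124.90 − 95.32 = 29.58 → 30 kt.

30 kt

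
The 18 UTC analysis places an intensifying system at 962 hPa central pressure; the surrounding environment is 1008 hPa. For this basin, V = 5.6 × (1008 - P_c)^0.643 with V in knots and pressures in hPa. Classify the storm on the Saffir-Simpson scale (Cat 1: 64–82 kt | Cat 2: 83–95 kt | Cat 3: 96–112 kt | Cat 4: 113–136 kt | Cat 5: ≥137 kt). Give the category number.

1

ΔP = 1008 − 962 = 46 hPa.
V ≈ 5.6 × 46^0.643 = 5.6 × 11.73 ≈ 66 kt.
66 kt falls in the Category 1 band.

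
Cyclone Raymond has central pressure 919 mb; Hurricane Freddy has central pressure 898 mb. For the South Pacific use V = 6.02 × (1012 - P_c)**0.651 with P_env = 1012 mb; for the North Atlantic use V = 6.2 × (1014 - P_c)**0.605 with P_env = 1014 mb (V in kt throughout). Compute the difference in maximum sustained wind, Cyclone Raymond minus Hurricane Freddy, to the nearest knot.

Cyclone Raymond: ΔP = 93; V ≈ 6.02 × 93^0.651 ≈ 115.10 kt.
Hurricane Freddy: ΔP = 116; V ≈ 6.2 × 116^0.605 ≈ 110.00 kt.
Difference ≈ 115.10 − 110.00 = 5.10 → 5 kt.

5 kt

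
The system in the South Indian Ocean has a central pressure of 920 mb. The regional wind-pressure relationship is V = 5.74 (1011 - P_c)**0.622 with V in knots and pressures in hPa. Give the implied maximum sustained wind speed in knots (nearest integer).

ΔP = 1011 − 920 = 91 mb.
91^0.622 ≈ 16.540.
V ≈ 5.74 × 16.540 ≈ 94.9 kt.

95 kt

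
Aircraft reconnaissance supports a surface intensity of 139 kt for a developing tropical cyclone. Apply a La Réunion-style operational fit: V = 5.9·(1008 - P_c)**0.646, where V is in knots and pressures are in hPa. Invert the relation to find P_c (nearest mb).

875 mb

ΔP = (V / 5.9)^(1/0.646) = (139/5.9)^1.548.
139/5.9 = 23.559; 23.559^1.548 ≈ 133.07 mb.
P_c = 1008 − 133.07 = 874.93 ≈ 875 mb.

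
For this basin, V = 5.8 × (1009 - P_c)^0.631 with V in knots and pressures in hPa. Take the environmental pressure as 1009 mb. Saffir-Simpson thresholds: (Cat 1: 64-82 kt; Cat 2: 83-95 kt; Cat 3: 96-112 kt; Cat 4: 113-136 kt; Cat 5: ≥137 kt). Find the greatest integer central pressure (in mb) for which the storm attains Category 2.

941 mb

Category 2 begins at V = 83 kt.
Required ΔP = (83/5.8)^(1/0.631) = 14.310^1.585 ≈ 67.84 mb.
P_c ≤ 1009 − 67.84 = 941.16, so the highest integer P_c is 941 mb.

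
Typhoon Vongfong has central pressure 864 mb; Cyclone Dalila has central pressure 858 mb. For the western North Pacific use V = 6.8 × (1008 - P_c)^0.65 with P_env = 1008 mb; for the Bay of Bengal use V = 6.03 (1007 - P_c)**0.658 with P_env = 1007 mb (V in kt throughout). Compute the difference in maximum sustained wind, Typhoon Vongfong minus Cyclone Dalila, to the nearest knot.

10 kt

Typhoon Vongfong: ΔP = 144; V ≈ 6.8 × 144^0.65 ≈ 171.97 kt.
Cyclone Dalila: ΔP = 149; V ≈ 6.03 × 149^0.658 ≈ 162.28 kt.
Difference ≈ 171.97 − 162.28 = 9.69 → 10 kt.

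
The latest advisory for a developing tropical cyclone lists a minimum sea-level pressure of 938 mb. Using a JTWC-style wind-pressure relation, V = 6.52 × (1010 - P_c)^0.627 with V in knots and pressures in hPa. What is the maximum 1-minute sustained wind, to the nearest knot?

ΔP = 1010 − 938 = 72 mb.
72^0.627 ≈ 14.607.
V ≈ 6.52 × 14.607 ≈ 95.2 kt.

95 kt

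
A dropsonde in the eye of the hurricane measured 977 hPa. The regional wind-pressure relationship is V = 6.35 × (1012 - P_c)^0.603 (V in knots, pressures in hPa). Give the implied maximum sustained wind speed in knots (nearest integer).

ΔP = 1012 − 977 = 35 hPa.
35^0.603 ≈ 8.532.
V ≈ 6.35 × 8.532 ≈ 54.2 kt.

54 kt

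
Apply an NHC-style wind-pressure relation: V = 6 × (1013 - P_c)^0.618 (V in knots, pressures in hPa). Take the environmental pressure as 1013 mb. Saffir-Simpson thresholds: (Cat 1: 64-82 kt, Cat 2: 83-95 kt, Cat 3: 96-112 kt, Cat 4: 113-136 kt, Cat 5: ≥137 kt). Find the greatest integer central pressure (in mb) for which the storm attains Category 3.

924 mb

Category 3 begins at V = 96 kt.
Required ΔP = (96/6)^(1/0.618) = 16.000^1.618 ≈ 88.80 mb.
P_c ≤ 1013 − 88.80 = 924.20, so the highest integer P_c is 924 mb.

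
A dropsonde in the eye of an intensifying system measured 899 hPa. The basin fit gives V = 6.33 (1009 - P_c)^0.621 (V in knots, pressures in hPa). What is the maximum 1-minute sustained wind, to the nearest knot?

117 kt

ΔP = 1009 − 899 = 110 hPa.
110^0.621 ≈ 18.523.
V ≈ 6.33 × 18.523 ≈ 117.2 kt.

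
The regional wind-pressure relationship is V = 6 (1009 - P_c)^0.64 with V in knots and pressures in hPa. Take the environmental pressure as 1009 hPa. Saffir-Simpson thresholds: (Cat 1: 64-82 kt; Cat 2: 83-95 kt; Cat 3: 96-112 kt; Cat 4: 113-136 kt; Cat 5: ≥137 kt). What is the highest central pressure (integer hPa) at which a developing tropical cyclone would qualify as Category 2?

Category 2 begins at V = 83 kt.
Required ΔP = (83/6)^(1/0.64) = 13.833^1.562 ≈ 60.63 hPa.
P_c ≤ 1009 − 60.63 = 948.37, so the highest integer P_c is 948 hPa.

948 hPa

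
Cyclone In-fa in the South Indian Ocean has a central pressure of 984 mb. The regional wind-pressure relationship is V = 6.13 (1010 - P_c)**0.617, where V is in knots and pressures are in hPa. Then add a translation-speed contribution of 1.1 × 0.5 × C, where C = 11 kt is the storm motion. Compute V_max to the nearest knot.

52 kt

ΔP = 1010 − 984 = 26 mb.
26^0.617 ≈ 7.465.
V ≈ 6.13 × 7.465 ≈ 45.8 kt.
Translation term: 1.1 × 0.5 × 11 = 6.05 kt.
Corrected V ≈ 51.85 kt → 52 kt.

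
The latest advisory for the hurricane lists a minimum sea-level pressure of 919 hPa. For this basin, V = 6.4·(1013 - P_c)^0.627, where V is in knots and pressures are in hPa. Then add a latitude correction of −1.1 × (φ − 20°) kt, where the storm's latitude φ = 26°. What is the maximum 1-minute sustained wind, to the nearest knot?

ΔP = 1013 − 919 = 94 hPa.
94^0.627 ≈ 17.264.
V ≈ 6.4 × 17.264 ≈ 110.5 kt.
Latitude correction: −1.1 × (26 − 20) = -6.6 kt.
Corrected V ≈ 103.9 kt → 104 kt.

104 kt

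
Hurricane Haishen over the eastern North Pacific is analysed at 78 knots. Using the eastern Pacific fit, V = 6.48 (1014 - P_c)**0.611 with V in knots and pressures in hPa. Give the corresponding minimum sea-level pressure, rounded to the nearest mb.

ΔP = (V / 6.48)^(1/0.611) = (78/6.48)^1.637.
78/6.48 = 12.037; 12.037^1.637 ≈ 58.67 mb.
P_c = 1014 − 58.67 = 955.33 ≈ 955 mb.

955 mb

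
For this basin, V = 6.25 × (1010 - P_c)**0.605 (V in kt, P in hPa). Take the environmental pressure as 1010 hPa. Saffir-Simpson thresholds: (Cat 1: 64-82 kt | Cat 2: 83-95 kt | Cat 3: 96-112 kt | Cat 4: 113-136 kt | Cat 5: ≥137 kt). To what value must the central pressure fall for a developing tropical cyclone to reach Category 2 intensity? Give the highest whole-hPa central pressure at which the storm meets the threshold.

Category 2 begins at V = 83 kt.
Required ΔP = (83/6.25)^(1/0.605) = 13.280^1.653 ≈ 71.87 hPa.
P_c ≤ 1010 − 71.87 = 938.13, so the highest integer P_c is 938 hPa.

938 hPa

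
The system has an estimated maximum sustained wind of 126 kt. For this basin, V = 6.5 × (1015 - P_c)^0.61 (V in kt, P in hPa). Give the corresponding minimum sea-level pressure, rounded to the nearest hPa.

886 hPa

ΔP = (V / 6.5)^(1/0.61) = (126/6.5)^1.639.
126/6.5 = 19.385; 19.385^1.639 ≈ 129.00 hPa.
P_c = 1015 − 129.00 = 886.00 ≈ 886 hPa.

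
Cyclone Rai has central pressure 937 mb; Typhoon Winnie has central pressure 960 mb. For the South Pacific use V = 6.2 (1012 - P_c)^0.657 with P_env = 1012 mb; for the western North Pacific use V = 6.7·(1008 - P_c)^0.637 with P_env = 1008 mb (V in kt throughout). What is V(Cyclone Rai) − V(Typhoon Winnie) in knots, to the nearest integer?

Cyclone Rai: ΔP = 75; V ≈ 6.2 × 75^0.657 ≈ 105.76 kt.
Typhoon Winnie: ΔP = 48; V ≈ 6.7 × 48^0.637 ≈ 78.89 kt.
Difference ≈ 105.76 − 78.89 = 26.87 → 27 kt.

27 kt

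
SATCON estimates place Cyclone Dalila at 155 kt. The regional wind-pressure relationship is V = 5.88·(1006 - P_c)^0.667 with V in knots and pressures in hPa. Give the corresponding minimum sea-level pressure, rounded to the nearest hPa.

ΔP = (V / 5.88)^(1/0.667) = (155/5.88)^1.499.
155/5.88 = 26.361; 26.361^1.499 ≈ 135.01 hPa.
P_c = 1006 − 135.01 = 870.99 ≈ 871 hPa.

871 hPa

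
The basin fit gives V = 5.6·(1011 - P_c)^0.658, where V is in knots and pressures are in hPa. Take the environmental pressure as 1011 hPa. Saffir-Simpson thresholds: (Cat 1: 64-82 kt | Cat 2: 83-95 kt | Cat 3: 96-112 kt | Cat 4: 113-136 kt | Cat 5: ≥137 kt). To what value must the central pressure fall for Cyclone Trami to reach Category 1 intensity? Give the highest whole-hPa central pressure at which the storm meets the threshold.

Category 1 begins at V = 64 kt.
Required ΔP = (64/5.6)^(1/0.658) = 11.429^1.520 ≈ 40.54 hPa.
P_c ≤ 1011 − 40.54 = 970.46, so the highest integer P_c is 970 hPa.

970 hPa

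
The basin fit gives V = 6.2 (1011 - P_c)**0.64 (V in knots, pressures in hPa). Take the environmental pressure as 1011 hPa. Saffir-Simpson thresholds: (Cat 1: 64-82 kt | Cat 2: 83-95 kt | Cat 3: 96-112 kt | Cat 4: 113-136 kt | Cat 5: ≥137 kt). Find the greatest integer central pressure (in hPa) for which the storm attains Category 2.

Category 2 begins at V = 83 kt.
Required ΔP = (83/6.2)^(1/0.64) = 13.387^1.562 ≈ 57.60 hPa.
P_c ≤ 1011 − 57.60 = 953.40, so the highest integer P_c is 953 hPa.

953 hPa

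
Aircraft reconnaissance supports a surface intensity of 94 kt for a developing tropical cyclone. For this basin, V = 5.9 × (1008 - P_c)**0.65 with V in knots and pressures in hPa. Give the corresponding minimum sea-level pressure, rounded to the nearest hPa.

937 hPa

ΔP = (V / 5.9)^(1/0.65) = (94/5.9)^1.538.
94/5.9 = 15.932; 15.932^1.538 ≈ 70.74 hPa.
P_c = 1008 − 70.74 = 937.26 ≈ 937 hPa.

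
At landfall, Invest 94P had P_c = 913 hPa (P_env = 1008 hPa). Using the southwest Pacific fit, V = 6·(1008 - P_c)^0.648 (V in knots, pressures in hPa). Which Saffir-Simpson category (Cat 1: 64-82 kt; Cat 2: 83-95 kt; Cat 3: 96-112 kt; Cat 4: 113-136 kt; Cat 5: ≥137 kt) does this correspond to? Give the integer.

ΔP = 1008 − 913 = 95 hPa.
V ≈ 6 × 95^0.648 = 6 × 19.12 ≈ 115 kt.
115 kt falls in the Category 4 band.

4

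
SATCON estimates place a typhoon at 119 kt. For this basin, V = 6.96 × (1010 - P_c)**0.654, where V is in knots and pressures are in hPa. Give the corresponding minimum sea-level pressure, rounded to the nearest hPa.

ΔP = (V / 6.96)^(1/0.654) = (119/6.96)^1.529.
119/6.96 = 17.098; 17.098^1.529 ≈ 76.78 hPa.
P_c = 1010 − 76.78 = 933.22 ≈ 933 hPa.

933 hPa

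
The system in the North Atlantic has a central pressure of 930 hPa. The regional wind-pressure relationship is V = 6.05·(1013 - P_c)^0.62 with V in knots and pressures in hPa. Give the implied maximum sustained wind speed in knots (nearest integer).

94 kt

ΔP = 1013 − 930 = 83 hPa.
83^0.62 ≈ 15.482.
V ≈ 6.05 × 15.482 ≈ 93.7 kt.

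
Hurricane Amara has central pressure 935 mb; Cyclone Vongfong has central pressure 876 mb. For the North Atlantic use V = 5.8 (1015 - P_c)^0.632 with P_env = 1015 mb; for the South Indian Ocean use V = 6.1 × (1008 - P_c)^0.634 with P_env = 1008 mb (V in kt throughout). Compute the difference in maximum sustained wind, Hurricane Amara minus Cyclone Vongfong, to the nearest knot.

Hurricane Amara: ΔP = 80; V ≈ 5.8 × 80^0.632 ≈ 92.51 kt.
Cyclone Vongfong: ΔP = 132; V ≈ 6.1 × 132^0.634 ≈ 134.83 kt.
Difference ≈ 92.51 − 134.83 = -42.32 → -42 kt.

-42 kt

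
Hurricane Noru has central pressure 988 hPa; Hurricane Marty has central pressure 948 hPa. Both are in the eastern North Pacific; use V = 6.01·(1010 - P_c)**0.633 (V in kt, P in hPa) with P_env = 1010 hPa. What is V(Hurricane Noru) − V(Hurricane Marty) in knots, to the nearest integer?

Hurricane Noru: ΔP = 22; V ≈ 6.01 × 22^0.633 ≈ 42.52 kt.
Hurricane Marty: ΔP = 62; V ≈ 6.01 × 62^0.633 ≈ 81.93 kt.
Difference ≈ 42.52 − 81.93 = -39.41 → -39 kt.

-39 kt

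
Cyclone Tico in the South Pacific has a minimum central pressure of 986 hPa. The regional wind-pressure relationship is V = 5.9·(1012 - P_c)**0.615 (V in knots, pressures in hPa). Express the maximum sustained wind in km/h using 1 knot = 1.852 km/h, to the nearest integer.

81 km/h

ΔP = 1012 − 986 = 26 hPa.
V ≈ 5.9 × 26^0.615 = 5.9 × 7.417 ≈ 43.758 kt.
43.758 × 1.852 ≈ 81.04 km/h → 81 km/h.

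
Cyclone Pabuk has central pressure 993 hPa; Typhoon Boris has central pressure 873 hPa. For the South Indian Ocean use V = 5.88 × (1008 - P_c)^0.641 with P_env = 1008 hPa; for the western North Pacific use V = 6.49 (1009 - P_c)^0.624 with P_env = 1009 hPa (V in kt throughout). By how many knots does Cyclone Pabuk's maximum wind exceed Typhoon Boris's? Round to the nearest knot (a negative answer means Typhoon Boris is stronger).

Cyclone Pabuk: ΔP = 15; V ≈ 5.88 × 15^0.641 ≈ 33.36 kt.
Typhoon Boris: ΔP = 136; V ≈ 6.49 × 136^0.624 ≈ 139.18 kt.
Difference ≈ 33.36 − 139.18 = -105.82 → -106 kt.

-106 kt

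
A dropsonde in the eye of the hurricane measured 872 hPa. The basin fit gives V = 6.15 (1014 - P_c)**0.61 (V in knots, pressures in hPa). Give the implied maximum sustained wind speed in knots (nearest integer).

126 kt

ΔP = 1014 − 872 = 142 hPa.
142^0.61 ≈ 20.554.
V ≈ 6.15 × 20.554 ≈ 126.4 kt.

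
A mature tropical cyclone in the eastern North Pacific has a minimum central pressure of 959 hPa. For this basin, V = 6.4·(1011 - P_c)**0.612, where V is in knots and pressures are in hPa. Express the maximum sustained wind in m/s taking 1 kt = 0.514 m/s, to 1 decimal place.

ΔP = 1011 − 959 = 52 hPa.
V ≈ 6.4 × 52^0.612 = 6.4 × 11.225 ≈ 71.841 kt.
71.841 × 0.514 ≈ 36.93 m/s → 36.9 m/s.

36.9 m/s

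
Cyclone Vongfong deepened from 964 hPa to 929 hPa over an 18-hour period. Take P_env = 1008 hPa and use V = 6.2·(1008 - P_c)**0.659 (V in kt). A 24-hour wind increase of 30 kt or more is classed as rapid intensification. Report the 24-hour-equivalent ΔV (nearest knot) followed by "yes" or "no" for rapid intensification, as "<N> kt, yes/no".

47 kt, yes

V₁: ΔP = 44, V ≈ 6.2 × 44^0.659 ≈ 75.06 kt.
V₂: ΔP = 79, V ≈ 6.2 × 79^0.659 ≈ 110.39 kt.
ΔV over 18 h = 35.33 kt → 24 h equivalent = 35.33 × 24/18 ≈ 47.11 kt.
47 kt ≥ 30 kt ⇒ rapid intensification.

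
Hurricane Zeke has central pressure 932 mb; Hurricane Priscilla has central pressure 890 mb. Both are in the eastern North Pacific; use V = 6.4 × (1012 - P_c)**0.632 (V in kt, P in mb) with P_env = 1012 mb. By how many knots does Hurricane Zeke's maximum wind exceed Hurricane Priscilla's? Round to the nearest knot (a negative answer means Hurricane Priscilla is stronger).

Hurricane Zeke: ΔP = 80; V ≈ 6.4 × 80^0.632 ≈ 102.08 kt.
Hurricane Priscilla: ΔP = 122; V ≈ 6.4 × 122^0.632 ≈ 133.28 kt.
Difference ≈ 102.08 − 133.28 = -31.20 → -31 kt.

-31 kt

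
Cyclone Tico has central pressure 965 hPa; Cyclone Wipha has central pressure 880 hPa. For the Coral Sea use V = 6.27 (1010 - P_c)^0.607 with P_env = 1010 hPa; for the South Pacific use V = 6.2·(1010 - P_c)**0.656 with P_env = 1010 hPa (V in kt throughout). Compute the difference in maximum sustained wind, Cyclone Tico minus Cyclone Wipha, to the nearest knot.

-88 kt

Cyclone Tico: ΔP = 45; V ≈ 6.27 × 45^0.607 ≈ 63.21 kt.
Cyclone Wipha: ΔP = 130; V ≈ 6.2 × 130^0.656 ≈ 151.06 kt.
Difference ≈ 63.21 − 151.06 = -87.85 → -88 kt.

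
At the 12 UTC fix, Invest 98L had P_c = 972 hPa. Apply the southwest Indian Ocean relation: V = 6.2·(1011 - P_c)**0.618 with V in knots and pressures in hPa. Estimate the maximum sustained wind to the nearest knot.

ΔP = 1011 − 972 = 39 hPa.
39^0.618 ≈ 9.622.
V ≈ 6.2 × 9.622 ≈ 59.7 kt.

60 kt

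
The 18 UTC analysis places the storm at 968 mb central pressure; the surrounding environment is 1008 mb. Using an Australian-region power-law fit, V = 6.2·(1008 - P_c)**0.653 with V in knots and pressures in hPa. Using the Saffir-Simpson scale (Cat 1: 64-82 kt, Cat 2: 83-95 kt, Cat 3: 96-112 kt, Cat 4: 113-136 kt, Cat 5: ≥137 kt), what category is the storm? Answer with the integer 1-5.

1

ΔP = 1008 − 968 = 40 mb.
V ≈ 6.2 × 40^0.653 = 6.2 × 11.12 ≈ 69 kt.
69 kt falls in the Category 1 band.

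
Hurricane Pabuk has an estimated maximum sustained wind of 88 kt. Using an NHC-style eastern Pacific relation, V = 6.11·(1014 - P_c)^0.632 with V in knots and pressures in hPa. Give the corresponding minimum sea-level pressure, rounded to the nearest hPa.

ΔP = (V / 6.11)^(1/0.632) = (88/6.11)^1.582.
88/6.11 = 14.403; 14.403^1.582 ≈ 68.07 hPa.
P_c = 1014 − 68.07 = 945.93 ≈ 946 hPa.

946 hPa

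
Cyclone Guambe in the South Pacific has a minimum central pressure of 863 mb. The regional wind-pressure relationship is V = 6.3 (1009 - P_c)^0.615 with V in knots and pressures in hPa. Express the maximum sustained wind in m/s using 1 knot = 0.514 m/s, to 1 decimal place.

69.4 m/s

ΔP = 1009 − 863 = 146 mb.
V ≈ 6.3 × 146^0.615 = 6.3 × 21.433 ≈ 135.026 kt.
135.026 × 0.514 ≈ 69.40 m/s → 69.4 m/s.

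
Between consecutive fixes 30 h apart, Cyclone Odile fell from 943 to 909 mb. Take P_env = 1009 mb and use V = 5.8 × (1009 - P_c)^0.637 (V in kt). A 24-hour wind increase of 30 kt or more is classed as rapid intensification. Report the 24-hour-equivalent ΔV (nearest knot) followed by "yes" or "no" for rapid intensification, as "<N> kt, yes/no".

20 kt, no

V₁: ΔP = 66, V ≈ 5.8 × 66^0.637 ≈ 83.65 kt.
V₂: ΔP = 100, V ≈ 5.8 × 100^0.637 ≈ 109.00 kt.
ΔV over 30 h = 25.35 kt → 24 h equivalent = 25.35 × 24/30 ≈ 20.28 kt.
20 kt < 30 kt ⇒ not rapid intensification.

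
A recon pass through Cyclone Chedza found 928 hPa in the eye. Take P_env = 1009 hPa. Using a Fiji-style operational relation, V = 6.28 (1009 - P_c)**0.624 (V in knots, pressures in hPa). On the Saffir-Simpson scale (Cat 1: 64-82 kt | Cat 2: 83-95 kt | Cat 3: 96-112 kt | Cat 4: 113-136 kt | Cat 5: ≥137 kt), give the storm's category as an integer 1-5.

3

ΔP = 1009 − 928 = 81 hPa.
V ≈ 6.28 × 81^0.624 = 6.28 × 15.52 ≈ 97 kt.
97 kt falls in the Category 3 band.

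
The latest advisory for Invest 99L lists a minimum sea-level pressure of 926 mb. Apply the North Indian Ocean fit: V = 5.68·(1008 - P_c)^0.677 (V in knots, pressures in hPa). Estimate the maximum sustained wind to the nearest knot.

112 kt

ΔP = 1008 − 926 = 82 mb.
82^0.677 ≈ 19.754.
V ≈ 5.68 × 19.754 ≈ 112.2 kt.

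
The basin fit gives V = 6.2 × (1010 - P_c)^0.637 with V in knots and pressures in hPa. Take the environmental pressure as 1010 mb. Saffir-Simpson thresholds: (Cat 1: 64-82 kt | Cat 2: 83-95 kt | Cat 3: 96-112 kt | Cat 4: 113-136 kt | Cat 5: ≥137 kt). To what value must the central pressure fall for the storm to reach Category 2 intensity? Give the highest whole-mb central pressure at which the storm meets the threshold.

951 mb

Category 2 begins at V = 83 kt.
Required ΔP = (83/6.2)^(1/0.637) = 13.387^1.570 ≈ 58.71 mb.
P_c ≤ 1010 − 58.71 = 951.29, so the highest integer P_c is 951 mb.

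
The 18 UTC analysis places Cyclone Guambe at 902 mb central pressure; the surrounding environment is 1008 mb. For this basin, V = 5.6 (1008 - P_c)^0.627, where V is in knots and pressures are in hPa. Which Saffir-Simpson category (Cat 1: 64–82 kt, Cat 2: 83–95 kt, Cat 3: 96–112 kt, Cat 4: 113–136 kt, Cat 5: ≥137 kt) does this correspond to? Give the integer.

3

ΔP = 1008 − 902 = 106 mb.
V ≈ 5.6 × 106^0.627 = 5.6 × 18.62 ≈ 104 kt.
104 kt falls in the Category 3 band.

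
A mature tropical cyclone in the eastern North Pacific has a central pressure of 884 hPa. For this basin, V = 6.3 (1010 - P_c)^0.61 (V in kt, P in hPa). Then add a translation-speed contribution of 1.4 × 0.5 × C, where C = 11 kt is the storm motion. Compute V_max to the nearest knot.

128 kt

ΔP = 1010 − 884 = 126 hPa.
126^0.61 ≈ 19.108.
V ≈ 6.3 × 19.108 ≈ 120.4 kt.
Translation term: 1.4 × 0.5 × 11 = 7.7 kt.
Corrected V ≈ 128.1 kt → 128 kt.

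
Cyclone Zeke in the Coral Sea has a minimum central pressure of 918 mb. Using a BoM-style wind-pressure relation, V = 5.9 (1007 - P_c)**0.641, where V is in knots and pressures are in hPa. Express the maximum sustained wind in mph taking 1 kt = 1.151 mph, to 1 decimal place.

120.6 mph

ΔP = 1007 − 918 = 89 mb.
V ≈ 5.9 × 89^0.641 = 5.9 × 17.765 ≈ 104.812 kt.
104.812 × 1.151 ≈ 120.64 mph → 120.6 mph.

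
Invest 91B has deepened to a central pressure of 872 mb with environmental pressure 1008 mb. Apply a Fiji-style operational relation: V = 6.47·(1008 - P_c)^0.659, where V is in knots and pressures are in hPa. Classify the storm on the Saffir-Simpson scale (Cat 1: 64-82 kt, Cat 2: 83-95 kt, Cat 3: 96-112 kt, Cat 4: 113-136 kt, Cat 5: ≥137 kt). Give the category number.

ΔP = 1008 − 872 = 136 mb.
V ≈ 6.47 × 136^0.659 = 6.47 × 25.47 ≈ 165 kt.
165 kt falls in the Category 5 band.

5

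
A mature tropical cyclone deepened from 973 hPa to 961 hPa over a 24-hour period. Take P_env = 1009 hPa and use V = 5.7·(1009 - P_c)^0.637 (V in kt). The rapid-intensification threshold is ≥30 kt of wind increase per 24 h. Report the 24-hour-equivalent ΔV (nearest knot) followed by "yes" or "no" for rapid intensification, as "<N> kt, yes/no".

V₁: ΔP = 36, V ≈ 5.7 × 36^0.637 ≈ 55.88 kt.
V₂: ΔP = 48, V ≈ 5.7 × 48^0.637 ≈ 67.12 kt.
ΔV over 24 h = 11.24 kt → 24 h equivalent = 11.24 × 24/24 ≈ 11.24 kt.
11 kt < 30 kt ⇒ not rapid intensification.

11 kt, no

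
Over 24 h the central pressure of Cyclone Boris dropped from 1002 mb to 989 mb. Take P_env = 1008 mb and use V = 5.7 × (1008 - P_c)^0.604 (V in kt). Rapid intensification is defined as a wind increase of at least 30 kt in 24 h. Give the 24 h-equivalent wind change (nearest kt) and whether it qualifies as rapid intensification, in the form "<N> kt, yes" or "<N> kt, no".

V₁: ΔP = 6, V ≈ 5.7 × 6^0.604 ≈ 16.82 kt.
V₂: ΔP = 19, V ≈ 5.7 × 19^0.604 ≈ 33.75 kt.
ΔV over 24 h = 16.93 kt → 24 h equivalent = 16.93 × 24/24 ≈ 16.93 kt.
17 kt < 30 kt ⇒ not rapid intensification.

17 kt, no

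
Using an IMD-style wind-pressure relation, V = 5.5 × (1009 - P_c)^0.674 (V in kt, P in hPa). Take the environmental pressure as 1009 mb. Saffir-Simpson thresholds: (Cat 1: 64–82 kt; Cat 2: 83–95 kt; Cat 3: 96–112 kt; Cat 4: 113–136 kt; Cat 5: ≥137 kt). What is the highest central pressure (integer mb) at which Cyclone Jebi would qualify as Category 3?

939 mb

Category 3 begins at V = 96 kt.
Required ΔP = (96/5.5)^(1/0.674) = 17.455^1.484 ≈ 69.60 mb.
P_c ≤ 1009 − 69.60 = 939.40, so the highest integer P_c is 939 mb.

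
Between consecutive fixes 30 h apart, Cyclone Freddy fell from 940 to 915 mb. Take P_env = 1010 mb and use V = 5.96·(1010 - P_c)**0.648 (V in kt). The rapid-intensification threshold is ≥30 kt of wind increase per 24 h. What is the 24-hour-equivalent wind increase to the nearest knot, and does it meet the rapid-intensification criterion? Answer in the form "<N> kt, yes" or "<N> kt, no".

16 kt, no

V₁: ΔP = 70, V ≈ 5.96 × 70^0.648 ≈ 93.51 kt.
V₂: ΔP = 95, V ≈ 5.96 × 95^0.648 ≈ 113.98 kt.
ΔV over 30 h = 20.47 kt → 24 h equivalent = 20.47 × 24/30 ≈ 16.38 kt.
16 kt < 30 kt ⇒ not rapid intensification.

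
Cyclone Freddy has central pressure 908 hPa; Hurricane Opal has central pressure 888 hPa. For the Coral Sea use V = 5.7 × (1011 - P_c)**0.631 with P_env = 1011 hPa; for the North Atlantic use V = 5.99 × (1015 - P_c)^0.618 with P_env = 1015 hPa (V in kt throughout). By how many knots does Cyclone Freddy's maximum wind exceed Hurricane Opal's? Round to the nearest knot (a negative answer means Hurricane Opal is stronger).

Cyclone Freddy: ΔP = 103; V ≈ 5.7 × 103^0.631 ≈ 106.16 kt.
Hurricane Opal: ΔP = 127; V ≈ 5.99 × 127^0.618 ≈ 119.56 kt.
Difference ≈ 106.16 − 119.56 = -13.40 → -13 kt.

-13 kt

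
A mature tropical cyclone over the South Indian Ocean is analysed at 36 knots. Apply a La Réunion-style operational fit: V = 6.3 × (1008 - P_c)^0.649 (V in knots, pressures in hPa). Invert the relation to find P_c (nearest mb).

993 mb

ΔP = (V / 6.3)^(1/0.649) = (36/6.3)^1.541.
36/6.3 = 5.714; 5.714^1.541 ≈ 14.67 mb.
P_c = 1008 − 14.67 = 993.33 ≈ 993 mb.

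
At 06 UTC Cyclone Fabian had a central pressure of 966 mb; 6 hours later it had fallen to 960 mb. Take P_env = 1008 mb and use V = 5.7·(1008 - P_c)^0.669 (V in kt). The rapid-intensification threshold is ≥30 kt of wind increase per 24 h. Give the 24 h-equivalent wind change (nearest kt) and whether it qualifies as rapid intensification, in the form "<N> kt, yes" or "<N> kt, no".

26 kt, no

V₁: ΔP = 42, V ≈ 5.7 × 42^0.669 ≈ 69.48 kt.
V₂: ΔP = 48, V ≈ 5.7 × 48^0.669 ≈ 75.97 kt.
ΔV over 6 h = 6.49 kt → 24 h equivalent = 6.49 × 24/6 ≈ 25.96 kt.
26 kt < 30 kt ⇒ not rapid intensification.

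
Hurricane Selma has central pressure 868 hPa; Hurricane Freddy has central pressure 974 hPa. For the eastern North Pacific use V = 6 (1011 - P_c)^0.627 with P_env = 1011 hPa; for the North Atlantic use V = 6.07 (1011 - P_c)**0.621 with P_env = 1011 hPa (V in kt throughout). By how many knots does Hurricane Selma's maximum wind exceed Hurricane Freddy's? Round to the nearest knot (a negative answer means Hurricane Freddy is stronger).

Hurricane Selma: ΔP = 143; V ≈ 6 × 143^0.627 ≈ 134.76 kt.
Hurricane Freddy: ΔP = 37; V ≈ 6.07 × 37^0.621 ≈ 57.15 kt.
Difference ≈ 134.76 − 57.15 = 77.61 → 78 kt.

78 kt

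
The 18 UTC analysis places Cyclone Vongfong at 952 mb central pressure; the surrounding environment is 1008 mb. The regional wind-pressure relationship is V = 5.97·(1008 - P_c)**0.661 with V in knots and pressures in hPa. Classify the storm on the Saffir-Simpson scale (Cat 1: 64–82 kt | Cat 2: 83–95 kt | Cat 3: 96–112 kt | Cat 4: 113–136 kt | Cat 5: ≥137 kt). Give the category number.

ΔP = 1008 − 952 = 56 mb.
V ≈ 5.97 × 56^0.661 = 5.97 × 14.31 ≈ 85 kt.
85 kt falls in the Category 2 band.

2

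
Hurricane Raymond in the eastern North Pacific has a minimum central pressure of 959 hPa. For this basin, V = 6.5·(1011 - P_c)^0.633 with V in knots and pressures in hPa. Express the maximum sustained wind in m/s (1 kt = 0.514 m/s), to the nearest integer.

ΔP = 1011 − 959 = 52 hPa.
V ≈ 6.5 × 52^0.633 = 6.5 × 12.196 ≈ 79.276 kt.
79.276 × 0.514 ≈ 40.75 m/s → 41 m/s.

41 m/s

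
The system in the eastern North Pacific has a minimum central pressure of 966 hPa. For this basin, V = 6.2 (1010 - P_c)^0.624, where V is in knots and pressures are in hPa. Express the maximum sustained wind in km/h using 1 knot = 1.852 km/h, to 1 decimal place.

121.8 km/h

ΔP = 1010 − 966 = 44 hPa.
V ≈ 6.2 × 44^0.624 = 6.2 × 10.605 ≈ 65.752 kt.
65.752 × 1.852 ≈ 121.77 km/h → 121.8 km/h.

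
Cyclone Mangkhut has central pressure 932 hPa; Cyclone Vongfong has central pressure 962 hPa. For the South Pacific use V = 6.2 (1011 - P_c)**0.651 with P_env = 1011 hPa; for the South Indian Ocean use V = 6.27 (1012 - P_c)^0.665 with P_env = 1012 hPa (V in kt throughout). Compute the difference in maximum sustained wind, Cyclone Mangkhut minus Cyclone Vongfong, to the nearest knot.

22 kt

Cyclone Mangkhut: ΔP = 79; V ≈ 6.2 × 79^0.651 ≈ 106.60 kt.
Cyclone Vongfong: ΔP = 50; V ≈ 6.27 × 50^0.665 ≈ 84.54 kt.
Difference ≈ 106.60 − 84.54 = 22.06 → 22 kt.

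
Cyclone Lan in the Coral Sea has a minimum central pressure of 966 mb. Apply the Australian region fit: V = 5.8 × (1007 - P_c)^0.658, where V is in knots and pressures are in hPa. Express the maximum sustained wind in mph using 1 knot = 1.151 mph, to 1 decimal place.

76.9 mph

ΔP = 1007 − 966 = 41 mb.
V ≈ 5.8 × 41^0.658 = 5.8 × 11.514 ≈ 66.779 kt.
66.779 × 1.151 ≈ 76.86 mph → 76.9 mph.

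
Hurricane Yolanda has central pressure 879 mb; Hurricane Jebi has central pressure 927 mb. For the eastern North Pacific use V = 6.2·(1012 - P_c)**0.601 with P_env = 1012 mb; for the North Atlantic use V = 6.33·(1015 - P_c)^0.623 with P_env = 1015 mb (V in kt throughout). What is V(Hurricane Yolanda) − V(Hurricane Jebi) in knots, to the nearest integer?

Hurricane Yolanda: ΔP = 133; V ≈ 6.2 × 133^0.601 ≈ 117.17 kt.
Hurricane Jebi: ΔP = 88; V ≈ 6.33 × 88^0.623 ≈ 103.00 kt.
Difference ≈ 117.17 − 103.00 = 14.17 → 14 kt.

14 kt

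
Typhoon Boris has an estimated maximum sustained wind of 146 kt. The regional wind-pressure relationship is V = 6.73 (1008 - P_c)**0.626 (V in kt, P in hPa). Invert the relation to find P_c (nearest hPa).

872 hPa

ΔP = (V / 6.73)^(1/0.626) = (146/6.73)^1.597.
146/6.73 = 21.694; 21.694^1.597 ≈ 136.37 hPa.
P_c = 1008 − 136.37 = 871.63 ≈ 872 hPa.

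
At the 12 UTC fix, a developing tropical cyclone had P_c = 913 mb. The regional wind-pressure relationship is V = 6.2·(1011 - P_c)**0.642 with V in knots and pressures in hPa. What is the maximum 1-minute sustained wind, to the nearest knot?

ΔP = 1011 − 913 = 98 mb.
98^0.642 ≈ 18.983.
V ≈ 6.2 × 18.983 ≈ 117.7 kt.

118 kt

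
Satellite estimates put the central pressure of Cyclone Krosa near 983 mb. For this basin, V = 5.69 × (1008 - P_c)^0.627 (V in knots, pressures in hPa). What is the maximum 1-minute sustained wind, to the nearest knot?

43 kt

ΔP = 1008 − 983 = 25 mb.
25^0.627 ≈ 7.525.
V ≈ 5.69 × 7.525 ≈ 42.8 kt.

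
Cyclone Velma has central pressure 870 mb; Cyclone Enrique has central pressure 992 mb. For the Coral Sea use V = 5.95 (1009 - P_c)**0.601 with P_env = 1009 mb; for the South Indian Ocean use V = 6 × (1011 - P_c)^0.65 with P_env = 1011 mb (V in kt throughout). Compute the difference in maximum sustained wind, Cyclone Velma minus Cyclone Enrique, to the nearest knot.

Cyclone Velma: ΔP = 139; V ≈ 5.95 × 139^0.601 ≈ 115.47 kt.
Cyclone Enrique: ΔP = 19; V ≈ 6 × 19^0.65 ≈ 40.68 kt.
Difference ≈ 115.47 − 40.68 = 74.79 → 75 kt.

75 kt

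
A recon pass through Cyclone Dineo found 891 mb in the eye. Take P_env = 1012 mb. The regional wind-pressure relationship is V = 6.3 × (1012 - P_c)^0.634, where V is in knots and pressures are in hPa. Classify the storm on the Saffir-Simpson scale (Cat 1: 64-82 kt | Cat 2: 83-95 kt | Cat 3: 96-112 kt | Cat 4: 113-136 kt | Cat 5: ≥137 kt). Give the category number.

4

ΔP = 1012 − 891 = 121 mb.
V ≈ 6.3 × 121^0.634 = 6.3 × 20.92 ≈ 132 kt.
132 kt falls in the Category 4 band.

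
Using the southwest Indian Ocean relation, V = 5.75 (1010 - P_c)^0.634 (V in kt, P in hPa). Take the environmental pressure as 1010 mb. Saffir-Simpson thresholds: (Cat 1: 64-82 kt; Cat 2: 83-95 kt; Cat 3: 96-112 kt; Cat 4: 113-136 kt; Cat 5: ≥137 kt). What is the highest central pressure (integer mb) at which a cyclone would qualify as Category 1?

965 mb

Category 1 begins at V = 64 kt.
Required ΔP = (64/5.75)^(1/0.634) = 11.130^1.577 ≈ 44.74 mb.
P_c ≤ 1010 − 44.74 = 965.26, so the highest integer P_c is 965 mb.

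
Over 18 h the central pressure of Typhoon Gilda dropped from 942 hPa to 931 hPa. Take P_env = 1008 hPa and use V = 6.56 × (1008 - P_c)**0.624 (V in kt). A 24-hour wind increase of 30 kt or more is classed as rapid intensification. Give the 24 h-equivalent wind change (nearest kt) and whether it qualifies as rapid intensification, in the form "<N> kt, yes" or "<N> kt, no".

V₁: ΔP = 66, V ≈ 6.56 × 66^0.624 ≈ 89.60 kt.
V₂: ΔP = 77, V ≈ 6.56 × 77^0.624 ≈ 98.64 kt.
ΔV over 18 h = 9.04 kt → 24 h equivalent = 9.04 × 24/18 ≈ 12.05 kt.
12 kt < 30 kt ⇒ not rapid intensification.

12 kt, no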